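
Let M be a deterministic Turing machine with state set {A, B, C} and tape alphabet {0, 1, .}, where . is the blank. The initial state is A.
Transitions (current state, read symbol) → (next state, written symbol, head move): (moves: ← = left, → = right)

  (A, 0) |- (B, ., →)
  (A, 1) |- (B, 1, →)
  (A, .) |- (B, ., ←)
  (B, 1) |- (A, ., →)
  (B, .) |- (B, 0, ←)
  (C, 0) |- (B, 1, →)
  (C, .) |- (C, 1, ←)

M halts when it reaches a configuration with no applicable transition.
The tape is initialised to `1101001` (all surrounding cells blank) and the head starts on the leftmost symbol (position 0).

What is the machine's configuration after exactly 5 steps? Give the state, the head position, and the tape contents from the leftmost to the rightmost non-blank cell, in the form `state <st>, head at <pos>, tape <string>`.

state B, head at 5, tape 1....01

state=A head=0 tape=[1]101001   (A,1)→(B,1,→)
state=B head=1 tape=1[1]01001   (B,1)→(A,.,→)
state=A head=2 tape=1.[0]1001   (A,0)→(B,.,→)
state=B head=3 tape=1..[1]001   (B,1)→(A,.,→)
state=A head=4 tape=1...[0]01   (A,0)→(B,.,→)
state=B head=5 tape=1....[0]1
After 5 steps: state B, head at 5, tape 1....01.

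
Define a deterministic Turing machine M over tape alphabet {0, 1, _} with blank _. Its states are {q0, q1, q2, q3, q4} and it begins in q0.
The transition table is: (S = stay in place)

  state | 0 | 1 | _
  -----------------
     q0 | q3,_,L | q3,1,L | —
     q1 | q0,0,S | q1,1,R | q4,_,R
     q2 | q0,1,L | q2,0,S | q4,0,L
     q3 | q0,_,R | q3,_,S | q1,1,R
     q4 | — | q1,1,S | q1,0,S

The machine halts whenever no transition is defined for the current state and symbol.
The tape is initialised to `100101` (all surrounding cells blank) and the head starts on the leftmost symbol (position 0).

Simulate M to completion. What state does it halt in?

q4

state=q0 head=0 tape=_[1]00101   (q0,1)→(q3,1,L)
state=q3 head=-1 tape=[_]100101   (q3,_)→(q1,1,R)
state=q1 head=0 tape=1[1]00101   (q1,1)→(q1,1,R)
state=q1 head=1 tape=11[0]0101   (q1,0)→(q0,0,S)
state=q0 head=1 tape=11[0]0101   (q0,0)→(q3,_,L)
state=q3 head=0 tape=1[1]_0101   (q3,1)→(q3,_,S)
state=q3 head=0 tape=1[_]_0101   (q3,_)→(q1,1,R)
state=q1 head=1 tape=11[_]0101   (q1,_)→(q4,_,R)
state=q4 head=2 tape=11_[0]101
No transition is defined for (q4, 0); M halts in state q4.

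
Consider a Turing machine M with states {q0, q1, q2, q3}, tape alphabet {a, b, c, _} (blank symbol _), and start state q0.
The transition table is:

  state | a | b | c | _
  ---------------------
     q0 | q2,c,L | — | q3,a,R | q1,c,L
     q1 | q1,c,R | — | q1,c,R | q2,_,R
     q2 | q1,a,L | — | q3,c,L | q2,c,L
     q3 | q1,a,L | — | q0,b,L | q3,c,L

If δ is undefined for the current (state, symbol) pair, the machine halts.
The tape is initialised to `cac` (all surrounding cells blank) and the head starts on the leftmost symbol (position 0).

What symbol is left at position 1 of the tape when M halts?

b

state=q0 head=0 tape=[c]ac__   (q0,c)→(q3,a,R)
state=q3 head=1 tape=a[a]c__   (q3,a)→(q1,a,L)
state=q1 head=0 tape=[a]ac__   (q1,a)→(q1,c,R)
state=q1 head=1 tape=c[a]c__   (q1,a)→(q1,c,R)
state=q1 head=2 tape=cc[c]__   (q1,c)→(q1,c,R)
state=q1 head=3 tape=ccc[_]_   (q1,_)→(q2,_,R)
state=q2 head=4 tape=ccc_[_]   (q2,_)→(q2,c,L)
state=q2 head=3 tape=ccc[_]c   (q2,_)→(q2,c,L)
state=q2 head=2 tape=cc[c]cc   (q2,c)→(q3,c,L)
state=q3 head=1 tape=c[c]ccc   (q3,c)→(q0,b,L)
state=q0 head=0 tape=[c]bccc   (q0,c)→(q3,a,R)
state=q3 head=1 tape=a[b]ccc
Cell 1 holds b when M halts.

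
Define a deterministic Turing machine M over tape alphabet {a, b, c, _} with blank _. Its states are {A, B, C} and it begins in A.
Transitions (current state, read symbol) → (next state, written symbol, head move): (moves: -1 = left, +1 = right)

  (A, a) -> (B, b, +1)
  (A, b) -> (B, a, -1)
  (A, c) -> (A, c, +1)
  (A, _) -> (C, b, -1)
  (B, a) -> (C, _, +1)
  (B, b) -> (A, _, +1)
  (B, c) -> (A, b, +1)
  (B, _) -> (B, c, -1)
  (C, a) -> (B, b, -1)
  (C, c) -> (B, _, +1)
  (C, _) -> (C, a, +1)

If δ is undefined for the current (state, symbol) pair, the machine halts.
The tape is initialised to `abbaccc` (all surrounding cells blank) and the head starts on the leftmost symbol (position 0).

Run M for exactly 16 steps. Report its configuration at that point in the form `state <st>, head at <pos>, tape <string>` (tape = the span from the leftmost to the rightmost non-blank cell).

A | [a]bbaccc__   read a → write b, move +1, go to B
B | b[b]baccc__   read b → write _, move +1, go to A
A | b_[b]accc__   read b → write a, move -1, go to B
B | b[_]aaccc__   read _ → write c, move -1, go to B
B | [b]caaccc__   read b → write _, move +1, go to A
A | _[c]aaccc__   read c → write c, move +1, go to A
A | _c[a]accc__   read a → write b, move +1, go to B
B | _cb[a]ccc__   read a → write _, move +1, go to C
C | _cb_[c]cc__   read c → write _, move +1, go to B
B | _cb__[c]c__   read c → write b, move +1, go to A
A | _cb__b[c]__   read c → write c, move +1, go to A
A | _cb__bc[_]_   read _ → write b, move -1, go to C
C | _cb__b[c]b_   read c → write _, move +1, go to B
B | _cb__b_[b]_   read b → write _, move +1, go to A
A | _cb__b__[_]   read _ → write b, move -1, go to C
C | _cb__b_[_]b   read _ → write a, move +1, go to C
C | _cb__b_a[b]
After 16 steps: state C, head at 8, tape cb__b_ab.

state C, head at 8, tape cb__b_ab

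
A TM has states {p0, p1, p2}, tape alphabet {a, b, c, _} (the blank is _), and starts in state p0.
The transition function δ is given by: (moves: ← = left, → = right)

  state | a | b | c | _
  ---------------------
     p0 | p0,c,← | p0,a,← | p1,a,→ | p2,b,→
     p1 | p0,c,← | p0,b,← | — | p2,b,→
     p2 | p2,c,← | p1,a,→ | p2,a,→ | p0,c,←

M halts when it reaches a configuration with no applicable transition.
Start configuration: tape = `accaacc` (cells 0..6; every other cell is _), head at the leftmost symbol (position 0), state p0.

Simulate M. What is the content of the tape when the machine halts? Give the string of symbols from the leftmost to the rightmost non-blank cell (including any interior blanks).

p0 | _[a]ccaacc   read a → write c, move ←, go to p0
p0 | [_]cccaacc   read _ → write b, move →, go to p2
p2 | b[c]ccaacc   read c → write a, move →, go to p2
p2 | ba[c]caacc   read c → write a, move →, go to p2
p2 | baa[c]aacc   read c → write a, move →, go to p2
p2 | baaa[a]acc   read a → write c, move ←, go to p2
p2 | baa[a]cacc   read a → write c, move ←, go to p2
p2 | ba[a]ccacc   read a → write c, move ←, go to p2
p2 | b[a]cccacc   read a → write c, move ←, go to p2
p2 | [b]ccccacc   read b → write a, move →, go to p1
p1 | a[c]cccacc
The non-blank tape span at halt is accccacc.

accccacc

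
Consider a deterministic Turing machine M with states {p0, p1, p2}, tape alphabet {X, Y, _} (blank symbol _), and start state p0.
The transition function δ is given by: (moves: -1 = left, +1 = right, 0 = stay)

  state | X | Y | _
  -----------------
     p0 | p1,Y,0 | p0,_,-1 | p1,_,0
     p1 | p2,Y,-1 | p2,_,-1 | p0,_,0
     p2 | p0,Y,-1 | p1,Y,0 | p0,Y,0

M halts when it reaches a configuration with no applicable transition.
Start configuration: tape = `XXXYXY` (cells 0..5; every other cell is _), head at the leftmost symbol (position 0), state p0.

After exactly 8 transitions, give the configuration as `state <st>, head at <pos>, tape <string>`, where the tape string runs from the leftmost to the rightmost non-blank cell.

p0 | __[X]XXYXY   read X → write Y, move 0, go to p1
p1 | __[Y]XXYXY   read Y → write _, move -1, go to p2
p2 | _[_]_XXYXY   read _ → write Y, move 0, go to p0
p0 | _[Y]_XXYXY   read Y → write _, move -1, go to p0
p0 | [_]__XXYXY   read _ → write _, move 0, go to p1
p1 | [_]__XXYXY   read _ → write _, move 0, go to p0
p0 | [_]__XXYXY   read _ → write _, move 0, go to p1
p1 | [_]__XXYXY   read _ → write _, move 0, go to p0
p0 | [_]__XXYXY
After 8 steps: state p0, head at -2, tape XXYXY.

state p0, head at -2, tape XXYXY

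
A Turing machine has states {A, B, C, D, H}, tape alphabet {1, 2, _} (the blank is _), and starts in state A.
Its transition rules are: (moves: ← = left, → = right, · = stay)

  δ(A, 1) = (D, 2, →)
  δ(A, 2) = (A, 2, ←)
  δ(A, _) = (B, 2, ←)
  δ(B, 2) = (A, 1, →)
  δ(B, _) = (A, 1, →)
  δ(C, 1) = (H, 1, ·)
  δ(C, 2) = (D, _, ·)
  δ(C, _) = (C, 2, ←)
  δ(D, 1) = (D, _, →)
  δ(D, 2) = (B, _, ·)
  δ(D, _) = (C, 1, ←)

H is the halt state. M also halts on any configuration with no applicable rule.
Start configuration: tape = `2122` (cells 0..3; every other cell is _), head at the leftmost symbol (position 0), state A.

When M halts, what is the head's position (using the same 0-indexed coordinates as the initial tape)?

A | __[2]122_   read 2 → write 2, move ←, go to A
A | _[_]2122_   read _ → write 2, move ←, go to B
B | [_]22122_   read _ → write 1, move →, go to A
A | 1[2]2122_   read 2 → write 2, move ←, go to A
A | [1]22122_   read 1 → write 2, move →, go to D
D | 2[2]2122_   read 2 → write _, move ·, go to B
B | 2[_]2122_   read _ → write 1, move →, go to A
A | 21[2]122_   read 2 → write 2, move ←, go to A
A | 2[1]2122_   read 1 → write 2, move →, go to D
D | 22[2]122_   read 2 → write _, move ·, go to B
B | 22[_]122_   read _ → write 1, move →, go to A
A | 221[1]22_   read 1 → write 2, move →, go to D
D | 2212[2]2_   read 2 → write _, move ·, go to B
B | 2212[_]2_   read _ → write 1, move →, go to A
A | 22121[2]_   read 2 → write 2, move ←, go to A
A | 2212[1]2_   read 1 → write 2, move →, go to D
D | 22122[2]_   read 2 → write _, move ·, go to B
B | 22122[_]_   read _ → write 1, move →, go to A
A | 221221[_]   read _ → write 2, move ←, go to B
B | 22122[1]2
At halt the head is at cell 3.

3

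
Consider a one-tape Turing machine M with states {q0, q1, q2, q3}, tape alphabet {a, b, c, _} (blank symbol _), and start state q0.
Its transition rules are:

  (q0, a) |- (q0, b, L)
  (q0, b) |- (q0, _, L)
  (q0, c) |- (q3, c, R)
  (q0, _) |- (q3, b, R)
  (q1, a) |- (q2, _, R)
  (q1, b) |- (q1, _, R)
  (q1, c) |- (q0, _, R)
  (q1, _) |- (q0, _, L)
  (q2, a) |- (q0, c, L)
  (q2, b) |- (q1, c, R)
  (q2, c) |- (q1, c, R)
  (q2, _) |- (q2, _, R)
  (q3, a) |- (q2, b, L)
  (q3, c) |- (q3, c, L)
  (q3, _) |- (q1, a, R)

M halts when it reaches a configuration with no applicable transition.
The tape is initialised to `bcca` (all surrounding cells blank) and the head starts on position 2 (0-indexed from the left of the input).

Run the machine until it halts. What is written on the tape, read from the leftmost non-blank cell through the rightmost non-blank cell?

state=q0 head=2 tape=bc[c]a___   (q0,c)→(q3,c,R)
state=q3 head=3 tape=bcc[a]___   (q3,a)→(q2,b,L)
state=q2 head=2 tape=bc[c]b___   (q2,c)→(q1,c,R)
state=q1 head=3 tape=bcc[b]___   (q1,b)→(q1,_,R)
state=q1 head=4 tape=bcc_[_]__   (q1,_)→(q0,_,L)
state=q0 head=3 tape=bcc[_]___   (q0,_)→(q3,b,R)
state=q3 head=4 tape=bccb[_]__   (q3,_)→(q1,a,R)
state=q1 head=5 tape=bccba[_]_   (q1,_)→(q0,_,L)
state=q0 head=4 tape=bccb[a]__   (q0,a)→(q0,b,L)
state=q0 head=3 tape=bcc[b]b__   (q0,b)→(q0,_,L)
state=q0 head=2 tape=bc[c]_b__   (q0,c)→(q3,c,R)
state=q3 head=3 tape=bcc[_]b__   (q3,_)→(q1,a,R)
state=q1 head=4 tape=bcca[b]__   (q1,b)→(q1,_,R)
state=q1 head=5 tape=bcca_[_]_   (q1,_)→(q0,_,L)
state=q0 head=4 tape=bcca[_]__   (q0,_)→(q3,b,R)
state=q3 head=5 tape=bccab[_]_   (q3,_)→(q1,a,R)
state=q1 head=6 tape=bccaba[_]   (q1,_)→(q0,_,L)
state=q0 head=5 tape=bccab[a]_   (q0,a)→(q0,b,L)
state=q0 head=4 tape=bcca[b]b_   (q0,b)→(q0,_,L)
state=q0 head=3 tape=bcc[a]_b_   (q0,a)→(q0,b,L)
state=q0 head=2 tape=bc[c]b_b_   (q0,c)→(q3,c,R)
state=q3 head=3 tape=bcc[b]_b_
The non-blank tape span at halt is bccb_b.

bccb_b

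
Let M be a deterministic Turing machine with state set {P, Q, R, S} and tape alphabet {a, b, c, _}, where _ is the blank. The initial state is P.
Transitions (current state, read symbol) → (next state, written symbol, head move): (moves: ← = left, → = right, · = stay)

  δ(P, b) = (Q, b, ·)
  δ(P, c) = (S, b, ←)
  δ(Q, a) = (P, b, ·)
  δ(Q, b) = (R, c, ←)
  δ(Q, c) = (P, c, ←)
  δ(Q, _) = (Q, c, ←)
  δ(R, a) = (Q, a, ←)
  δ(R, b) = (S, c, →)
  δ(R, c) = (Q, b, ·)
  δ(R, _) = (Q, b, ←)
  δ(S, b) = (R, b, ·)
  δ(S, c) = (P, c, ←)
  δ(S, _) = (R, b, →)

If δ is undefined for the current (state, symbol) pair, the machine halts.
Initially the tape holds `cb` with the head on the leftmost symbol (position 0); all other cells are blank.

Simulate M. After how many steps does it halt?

26

P | ___[c]b__   read c → write b, move ←, go to S
S | __[_]bb__   read _ → write b, move →, go to R
R | __b[b]b__   read b → write c, move →, go to S
S | __bc[b]__   read b → write b, move ·, go to R
R | __bc[b]__   read b → write c, move →, go to S
S | __bcc[_]_   read _ → write b, move →, go to R
R | __bccb[_]   read _ → write b, move ←, go to Q
Q | __bcc[b]b   read b → write c, move ←, go to R
R | __bc[c]cb   read c → write b, move ·, go to Q
Q | __bc[b]cb   read b → write c, move ←, go to R
R | __b[c]ccb   read c → write b, move ·, go to Q
Q | __b[b]ccb   read b → write c, move ←, go to R
R | __[b]cccb   read b → write c, move →, go to S
S | __c[c]ccb   read c → write c, move ←, go to P
P | __[c]cccb   read c → write b, move ←, go to S
S | _[_]bcccb   read _ → write b, move →, go to R
R | _b[b]cccb   read b → write c, move →, go to S
S | _bc[c]ccb   read c → write c, move ←, go to P
P | _b[c]cccb   read c → write b, move ←, go to S
S | _[b]bcccb   read b → write b, move ·, go to R
R | _[b]bcccb   read b → write c, move →, go to S
S | _c[b]cccb   read b → write b, move ·, go to R
R | _c[b]cccb   read b → write c, move →, go to S
S | _cc[c]ccb   read c → write c, move ←, go to P
P | _c[c]cccb   read c → write b, move ←, go to S
S | _[c]bcccb   read c → write c, move ←, go to P
P | [_]cbcccb
M halts after 26 transitions.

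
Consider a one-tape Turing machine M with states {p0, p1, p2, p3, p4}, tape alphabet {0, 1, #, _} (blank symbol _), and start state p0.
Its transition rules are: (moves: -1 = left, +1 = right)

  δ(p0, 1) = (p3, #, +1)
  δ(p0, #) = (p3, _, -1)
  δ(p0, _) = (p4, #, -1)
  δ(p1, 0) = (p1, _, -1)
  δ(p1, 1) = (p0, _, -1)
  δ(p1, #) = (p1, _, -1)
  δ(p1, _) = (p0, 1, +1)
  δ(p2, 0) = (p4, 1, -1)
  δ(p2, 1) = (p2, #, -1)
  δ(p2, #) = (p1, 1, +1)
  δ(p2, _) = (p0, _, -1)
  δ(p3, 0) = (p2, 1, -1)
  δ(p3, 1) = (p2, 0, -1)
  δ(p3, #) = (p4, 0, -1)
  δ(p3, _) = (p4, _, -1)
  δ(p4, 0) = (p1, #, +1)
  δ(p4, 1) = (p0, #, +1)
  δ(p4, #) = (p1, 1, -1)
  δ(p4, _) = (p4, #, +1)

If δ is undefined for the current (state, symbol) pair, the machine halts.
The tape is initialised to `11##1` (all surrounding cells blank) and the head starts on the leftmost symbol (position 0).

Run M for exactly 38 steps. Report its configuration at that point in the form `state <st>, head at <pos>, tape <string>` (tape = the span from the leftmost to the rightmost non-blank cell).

state p4, head at -6, tape #0_10_1__##1

state=p0 head=0 tape=_______[1]1##1   (p0,1)→(p3,#,+1)
state=p3 head=1 tape=_______#[1]##1   (p3,1)→(p2,0,-1)
state=p2 head=0 tape=_______[#]0##1   (p2,#)→(p1,1,+1)
state=p1 head=1 tape=_______1[0]##1   (p1,0)→(p1,_,-1)
state=p1 head=0 tape=_______[1]_##1   (p1,1)→(p0,_,-1)
state=p0 head=-1 tape=______[_]__##1   (p0,_)→(p4,#,-1)
state=p4 head=-2 tape=_____[_]#__##1   (p4,_)→(p4,#,+1)
state=p4 head=-1 tape=_____#[#]__##1   (p4,#)→(p1,1,-1)
state=p1 head=-2 tape=_____[#]1__##1   (p1,#)→(p1,_,-1)
state=p1 head=-3 tape=____[_]_1__##1   (p1,_)→(p0,1,+1)
state=p0 head=-2 tape=____1[_]1__##1   (p0,_)→(p4,#,-1)
state=p4 head=-3 tape=____[1]#1__##1   (p4,1)→(p0,#,+1)
state=p0 head=-2 tape=____#[#]1__##1   (p0,#)→(p3,_,-1)
state=p3 head=-3 tape=____[#]_1__##1   (p3,#)→(p4,0,-1)
state=p4 head=-4 tape=___[_]0_1__##1   (p4,_)→(p4,#,+1)
state=p4 head=-3 tape=___#[0]_1__##1   (p4,0)→(p1,#,+1)
state=p1 head=-2 tape=___##[_]1__##1   (p1,_)→(p0,1,+1)
state=p0 head=-1 tape=___##1[1]__##1   (p0,1)→(p3,#,+1)
state=p3 head=0 tape=___##1#[_]_##1   (p3,_)→(p4,_,-1)
state=p4 head=-1 tape=___##1[#]__##1   (p4,#)→(p1,1,-1)
state=p1 head=-2 tape=___##[1]1__##1   (p1,1)→(p0,_,-1)
state=p0 head=-3 tape=___#[#]_1__##1   (p0,#)→(p3,_,-1)
state=p3 head=-4 tape=___[#]__1__##1   (p3,#)→(p4,0,-1)
state=p4 head=-5 tape=__[_]0__1__##1   (p4,_)→(p4,#,+1)
state=p4 head=-4 tape=__#[0]__1__##1   (p4,0)→(p1,#,+1)
state=p1 head=-3 tape=__##[_]_1__##1   (p1,_)→(p0,1,+1)
state=p0 head=-2 tape=__##1[_]1__##1   (p0,_)→(p4,#,-1)
state=p4 head=-3 tape=__##[1]#1__##1   (p4,1)→(p0,#,+1)
state=p0 head=-2 tape=__###[#]1__##1   (p0,#)→(p3,_,-1)
state=p3 head=-3 tape=__##[#]_1__##1   (p3,#)→(p4,0,-1)
state=p4 head=-4 tape=__#[#]0_1__##1   (p4,#)→(p1,1,-1)
state=p1 head=-5 tape=__[#]10_1__##1   (p1,#)→(p1,_,-1)
state=p1 head=-6 tape=_[_]_10_1__##1   (p1,_)→(p0,1,+1)
state=p0 head=-5 tape=_1[_]10_1__##1   (p0,_)→(p4,#,-1)
state=p4 head=-6 tape=_[1]#10_1__##1   (p4,1)→(p0,#,+1)
state=p0 head=-5 tape=_#[#]10_1__##1   (p0,#)→(p3,_,-1)
state=p3 head=-6 tape=_[#]_10_1__##1   (p3,#)→(p4,0,-1)
state=p4 head=-7 tape=[_]0_10_1__##1   (p4,_)→(p4,#,+1)
state=p4 head=-6 tape=#[0]_10_1__##1
After 38 steps: state p4, head at -6, tape #0_10_1__##1.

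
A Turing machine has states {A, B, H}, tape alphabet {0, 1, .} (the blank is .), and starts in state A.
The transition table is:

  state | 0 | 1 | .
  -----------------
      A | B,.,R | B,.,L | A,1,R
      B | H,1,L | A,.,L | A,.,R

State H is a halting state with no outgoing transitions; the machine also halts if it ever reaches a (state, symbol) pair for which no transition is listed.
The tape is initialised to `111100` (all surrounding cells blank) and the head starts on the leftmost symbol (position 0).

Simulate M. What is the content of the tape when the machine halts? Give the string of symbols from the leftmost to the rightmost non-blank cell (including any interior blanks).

A | ...[1]11100   read 1 → write ., move L, go to B
B | ..[.].11100   read . → write ., move R, go to A
A | ...[.]11100   read . → write 1, move R, go to A
A | ...1[1]1100   read 1 → write ., move L, go to B
B | ...[1].1100   read 1 → write ., move L, go to A
A | ..[.]..1100   read . → write 1, move R, go to A
A | ..1[.].1100   read . → write 1, move R, go to A
A | ..11[.]1100   read . → write 1, move R, go to A
A | ..111[1]100   read 1 → write ., move L, go to B
B | ..11[1].100   read 1 → write ., move L, go to A
A | ..1[1]..100   read 1 → write ., move L, go to B
B | ..[1]...100   read 1 → write ., move L, go to A
A | .[.]....100   read . → write 1, move R, go to A
A | .1[.]...100   read . → write 1, move R, go to A
A | .11[.]..100   read . → write 1, move R, go to A
A | .111[.].100   read . → write 1, move R, go to A
A | .1111[.]100   read . → write 1, move R, go to A
A | .11111[1]00   read 1 → write ., move L, go to B
B | .1111[1].00   read 1 → write ., move L, go to A
A | .111[1]..00   read 1 → write ., move L, go to B
B | .11[1]...00   read 1 → write ., move L, go to A
A | .1[1]....00   read 1 → write ., move L, go to B
B | .[1].....00   read 1 → write ., move L, go to A
A | [.]......00   read . → write 1, move R, go to A
A | 1[.].....00   read . → write 1, move R, go to A
A | 11[.]....00   read . → write 1, move R, go to A
A | 111[.]...00   read . → write 1, move R, go to A
A | 1111[.]..00   read . → write 1, move R, go to A
A | 11111[.].00   read . → write 1, move R, go to A
A | 111111[.]00   read . → write 1, move R, go to A
A | 1111111[0]0   read 0 → write ., move R, go to B
B | 1111111.[0]   read 0 → write 1, move L, go to H
H | 1111111[.]1
The non-blank tape span at halt is 1111111.1.

1111111.1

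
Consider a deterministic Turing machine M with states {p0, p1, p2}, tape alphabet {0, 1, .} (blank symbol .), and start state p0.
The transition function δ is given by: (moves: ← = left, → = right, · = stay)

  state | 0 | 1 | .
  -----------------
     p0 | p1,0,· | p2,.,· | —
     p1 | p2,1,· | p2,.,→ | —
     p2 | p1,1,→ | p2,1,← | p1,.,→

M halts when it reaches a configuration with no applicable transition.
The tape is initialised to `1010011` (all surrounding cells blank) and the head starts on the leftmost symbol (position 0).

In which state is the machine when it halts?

p1

state=p0 head=0 tape=[1]010011..   (p0,1)→(p2,.,·)
state=p2 head=0 tape=[.]010011..   (p2,.)→(p1,.,→)
state=p1 head=1 tape=.[0]10011..   (p1,0)→(p2,1,·)
state=p2 head=1 tape=.[1]10011..   (p2,1)→(p2,1,←)
state=p2 head=0 tape=[.]110011..   (p2,.)→(p1,.,→)
state=p1 head=1 tape=.[1]10011..   (p1,1)→(p2,.,→)
state=p2 head=2 tape=..[1]0011..   (p2,1)→(p2,1,←)
state=p2 head=1 tape=.[.]10011..   (p2,.)→(p1,.,→)
state=p1 head=2 tape=..[1]0011..   (p1,1)→(p2,.,→)
state=p2 head=3 tape=...[0]011..   (p2,0)→(p1,1,→)
state=p1 head=4 tape=...1[0]11..   (p1,0)→(p2,1,·)
state=p2 head=4 tape=...1[1]11..   (p2,1)→(p2,1,←)
state=p2 head=3 tape=...[1]111..   (p2,1)→(p2,1,←)
state=p2 head=2 tape=..[.]1111..   (p2,.)→(p1,.,→)
state=p1 head=3 tape=...[1]111..   (p1,1)→(p2,.,→)
state=p2 head=4 tape=....[1]11..   (p2,1)→(p2,1,←)
state=p2 head=3 tape=...[.]111..   (p2,.)→(p1,.,→)
state=p1 head=4 tape=....[1]11..   (p1,1)→(p2,.,→)
state=p2 head=5 tape=.....[1]1..   (p2,1)→(p2,1,←)
state=p2 head=4 tape=....[.]11..   (p2,.)→(p1,.,→)
state=p1 head=5 tape=.....[1]1..   (p1,1)→(p2,.,→)
state=p2 head=6 tape=......[1]..   (p2,1)→(p2,1,←)
state=p2 head=5 tape=.....[.]1..   (p2,.)→(p1,.,→)
state=p1 head=6 tape=......[1]..   (p1,1)→(p2,.,→)
state=p2 head=7 tape=.......[.].   (p2,.)→(p1,.,→)
state=p1 head=8 tape=........[.]
No transition is defined for (p1, .); M halts in state p1.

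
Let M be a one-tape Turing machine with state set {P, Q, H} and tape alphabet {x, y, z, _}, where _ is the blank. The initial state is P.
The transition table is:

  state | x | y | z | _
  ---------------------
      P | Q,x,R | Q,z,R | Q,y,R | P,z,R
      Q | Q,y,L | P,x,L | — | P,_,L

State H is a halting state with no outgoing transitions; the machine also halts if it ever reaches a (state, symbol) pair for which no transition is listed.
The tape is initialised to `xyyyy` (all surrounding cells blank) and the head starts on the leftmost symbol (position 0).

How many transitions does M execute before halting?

P | ___[x]yyyy   read x → write x, move R, go to Q
Q | ___x[y]yyy   read y → write x, move L, go to P
P | ___[x]xyyy   read x → write x, move R, go to Q
Q | ___x[x]yyy   read x → write y, move L, go to Q
Q | ___[x]yyyy   read x → write y, move L, go to Q
Q | __[_]yyyyy   read _ → write _, move L, go to P
P | _[_]_yyyyy   read _ → write z, move R, go to P
P | _z[_]yyyyy   read _ → write z, move R, go to P
P | _zz[y]yyyy   read y → write z, move R, go to Q
Q | _zzz[y]yyy   read y → write x, move L, go to P
P | _zz[z]xyyy   read z → write y, move R, go to Q
Q | _zzy[x]yyy   read x → write y, move L, go to Q
Q | _zz[y]yyyy   read y → write x, move L, go to P
P | _z[z]xyyyy   read z → write y, move R, go to Q
Q | _zy[x]yyyy   read x → write y, move L, go to Q
Q | _z[y]yyyyy   read y → write x, move L, go to P
P | _[z]xyyyyy   read z → write y, move R, go to Q
Q | _y[x]yyyyy   read x → write y, move L, go to Q
Q | _[y]yyyyyy   read y → write x, move L, go to P
P | [_]xyyyyyy   read _ → write z, move R, go to P
P | z[x]yyyyyy   read x → write x, move R, go to Q
Q | zx[y]yyyyy   read y → write x, move L, go to P
P | z[x]xyyyyy   read x → write x, move R, go to Q
Q | zx[x]yyyyy   read x → write y, move L, go to Q
Q | z[x]yyyyyy   read x → write y, move L, go to Q
Q | [z]yyyyyyy
M halts after 25 transitions.

25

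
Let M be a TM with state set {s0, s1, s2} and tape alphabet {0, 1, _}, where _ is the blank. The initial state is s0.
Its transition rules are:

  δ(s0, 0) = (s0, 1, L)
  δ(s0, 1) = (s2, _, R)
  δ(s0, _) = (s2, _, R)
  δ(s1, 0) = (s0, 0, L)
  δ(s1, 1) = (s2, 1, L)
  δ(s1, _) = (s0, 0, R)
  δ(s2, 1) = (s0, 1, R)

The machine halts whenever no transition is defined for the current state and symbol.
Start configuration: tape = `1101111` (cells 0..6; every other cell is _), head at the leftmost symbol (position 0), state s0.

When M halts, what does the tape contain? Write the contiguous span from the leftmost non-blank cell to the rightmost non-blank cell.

s0 | [1]101111__   read 1 → write _, move R, go to s2
s2 | _[1]01111__   read 1 → write 1, move R, go to s0
s0 | _1[0]1111__   read 0 → write 1, move L, go to s0
s0 | _[1]11111__   read 1 → write _, move R, go to s2
s2 | __[1]1111__   read 1 → write 1, move R, go to s0
s0 | __1[1]111__   read 1 → write _, move R, go to s2
s2 | __1_[1]11__   read 1 → write 1, move R, go to s0
s0 | __1_1[1]1__   read 1 → write _, move R, go to s2
s2 | __1_1_[1]__   read 1 → write 1, move R, go to s0
s0 | __1_1_1[_]_   read _ → write _, move R, go to s2
s2 | __1_1_1_[_]
The non-blank tape span at halt is 1_1_1.

1_1_1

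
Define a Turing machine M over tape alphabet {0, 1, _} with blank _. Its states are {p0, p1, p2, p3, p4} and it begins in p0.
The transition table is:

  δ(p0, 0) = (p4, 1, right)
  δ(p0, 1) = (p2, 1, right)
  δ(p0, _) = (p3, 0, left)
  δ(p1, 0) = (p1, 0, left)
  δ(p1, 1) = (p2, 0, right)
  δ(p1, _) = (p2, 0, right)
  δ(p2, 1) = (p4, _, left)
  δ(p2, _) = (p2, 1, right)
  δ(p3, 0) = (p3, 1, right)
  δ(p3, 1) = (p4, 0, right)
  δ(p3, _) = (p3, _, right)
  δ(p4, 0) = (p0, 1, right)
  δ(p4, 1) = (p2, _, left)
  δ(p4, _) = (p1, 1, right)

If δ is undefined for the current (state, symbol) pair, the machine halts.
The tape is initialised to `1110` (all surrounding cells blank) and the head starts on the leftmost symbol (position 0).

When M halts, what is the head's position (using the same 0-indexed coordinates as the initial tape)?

state=p0 head=0 tape=__[1]110   (p0,1)→(p2,1,right)
state=p2 head=1 tape=__1[1]10   (p2,1)→(p4,_,left)
state=p4 head=0 tape=__[1]_10   (p4,1)→(p2,_,left)
state=p2 head=-1 tape=_[_]__10   (p2,_)→(p2,1,right)
state=p2 head=0 tape=_1[_]_10   (p2,_)→(p2,1,right)
state=p2 head=1 tape=_11[_]10   (p2,_)→(p2,1,right)
state=p2 head=2 tape=_111[1]0   (p2,1)→(p4,_,left)
state=p4 head=1 tape=_11[1]_0   (p4,1)→(p2,_,left)
state=p2 head=0 tape=_1[1]__0   (p2,1)→(p4,_,left)
state=p4 head=-1 tape=_[1]___0   (p4,1)→(p2,_,left)
state=p2 head=-2 tape=[_]____0   (p2,_)→(p2,1,right)
state=p2 head=-1 tape=1[_]___0   (p2,_)→(p2,1,right)
state=p2 head=0 tape=11[_]__0   (p2,_)→(p2,1,right)
state=p2 head=1 tape=111[_]_0   (p2,_)→(p2,1,right)
state=p2 head=2 tape=1111[_]0   (p2,_)→(p2,1,right)
state=p2 head=3 tape=11111[0]
At halt the head is at cell 3.

3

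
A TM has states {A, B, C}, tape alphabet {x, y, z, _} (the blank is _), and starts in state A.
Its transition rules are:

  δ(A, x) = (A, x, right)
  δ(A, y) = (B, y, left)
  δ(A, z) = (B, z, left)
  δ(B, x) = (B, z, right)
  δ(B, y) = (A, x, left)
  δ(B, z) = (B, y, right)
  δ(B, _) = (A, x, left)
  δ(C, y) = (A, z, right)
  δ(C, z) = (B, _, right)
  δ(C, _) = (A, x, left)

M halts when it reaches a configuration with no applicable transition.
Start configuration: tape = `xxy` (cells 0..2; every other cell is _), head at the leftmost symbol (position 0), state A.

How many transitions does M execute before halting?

14

A | __[x]xy_   read x → write x, move right, go to A
A | __x[x]y_   read x → write x, move right, go to A
A | __xx[y]_   read y → write y, move left, go to B
B | __x[x]y_   read x → write z, move right, go to B
B | __xz[y]_   read y → write x, move left, go to A
A | __x[z]x_   read z → write z, move left, go to B
B | __[x]zx_   read x → write z, move right, go to B
B | __z[z]x_   read z → write y, move right, go to B
B | __zy[x]_   read x → write z, move right, go to B
B | __zyz[_]   read _ → write x, move left, go to A
A | __zy[z]x   read z → write z, move left, go to B
B | __z[y]zx   read y → write x, move left, go to A
A | __[z]xzx   read z → write z, move left, go to B
B | _[_]zxzx   read _ → write x, move left, go to A
A | [_]xzxzx
M halts after 14 transitions.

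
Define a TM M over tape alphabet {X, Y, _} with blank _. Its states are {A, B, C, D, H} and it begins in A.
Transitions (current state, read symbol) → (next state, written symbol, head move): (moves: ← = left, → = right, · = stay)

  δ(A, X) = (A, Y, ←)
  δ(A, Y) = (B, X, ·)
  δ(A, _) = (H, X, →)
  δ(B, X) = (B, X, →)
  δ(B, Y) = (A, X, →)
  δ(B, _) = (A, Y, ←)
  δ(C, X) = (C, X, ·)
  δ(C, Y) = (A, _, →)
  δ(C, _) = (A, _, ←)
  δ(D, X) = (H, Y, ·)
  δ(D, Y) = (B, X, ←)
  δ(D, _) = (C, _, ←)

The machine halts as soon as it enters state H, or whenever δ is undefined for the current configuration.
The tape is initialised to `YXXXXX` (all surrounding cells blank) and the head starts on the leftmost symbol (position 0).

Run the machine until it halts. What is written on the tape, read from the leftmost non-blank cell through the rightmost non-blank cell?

XYYYYYYY

state=A head=0 tape=_[Y]XXXXX_   (A,Y)→(B,X,·)
state=B head=0 tape=_[X]XXXXX_   (B,X)→(B,X,→)
state=B head=1 tape=_X[X]XXXX_   (B,X)→(B,X,→)
state=B head=2 tape=_XX[X]XXX_   (B,X)→(B,X,→)
state=B head=3 tape=_XXX[X]XX_   (B,X)→(B,X,→)
state=B head=4 tape=_XXXX[X]X_   (B,X)→(B,X,→)
state=B head=5 tape=_XXXXX[X]_   (B,X)→(B,X,→)
state=B head=6 tape=_XXXXXX[_]   (B,_)→(A,Y,←)
state=A head=5 tape=_XXXXX[X]Y   (A,X)→(A,Y,←)
state=A head=4 tape=_XXXX[X]YY   (A,X)→(A,Y,←)
state=A head=3 tape=_XXX[X]YYY   (A,X)→(A,Y,←)
state=A head=2 tape=_XX[X]YYYY   (A,X)→(A,Y,←)
state=A head=1 tape=_X[X]YYYYY   (A,X)→(A,Y,←)
state=A head=0 tape=_[X]YYYYYY   (A,X)→(A,Y,←)
state=A head=-1 tape=[_]YYYYYYY   (A,_)→(H,X,→)
state=H head=0 tape=X[Y]YYYYYY
The non-blank tape span at halt is XYYYYYYY.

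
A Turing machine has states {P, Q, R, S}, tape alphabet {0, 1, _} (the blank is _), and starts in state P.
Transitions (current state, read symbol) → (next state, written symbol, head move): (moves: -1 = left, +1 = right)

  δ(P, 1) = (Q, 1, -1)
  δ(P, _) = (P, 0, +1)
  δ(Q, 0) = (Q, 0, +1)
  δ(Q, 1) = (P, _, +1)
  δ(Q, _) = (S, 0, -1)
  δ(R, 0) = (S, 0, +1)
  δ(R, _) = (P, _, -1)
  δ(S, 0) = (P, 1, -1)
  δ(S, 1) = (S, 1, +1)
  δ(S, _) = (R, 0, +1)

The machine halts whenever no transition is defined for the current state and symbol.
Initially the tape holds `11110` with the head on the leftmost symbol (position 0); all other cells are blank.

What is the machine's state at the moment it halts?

state=P head=0 tape=__[1]1110   (P,1)→(Q,1,-1)
state=Q head=-1 tape=_[_]11110   (Q,_)→(S,0,-1)
state=S head=-2 tape=[_]011110   (S,_)→(R,0,+1)
state=R head=-1 tape=0[0]11110   (R,0)→(S,0,+1)
state=S head=0 tape=00[1]1110   (S,1)→(S,1,+1)
state=S head=1 tape=001[1]110   (S,1)→(S,1,+1)
state=S head=2 tape=0011[1]10   (S,1)→(S,1,+1)
state=S head=3 tape=00111[1]0   (S,1)→(S,1,+1)
state=S head=4 tape=001111[0]   (S,0)→(P,1,-1)
state=P head=3 tape=00111[1]1   (P,1)→(Q,1,-1)
state=Q head=2 tape=0011[1]11   (Q,1)→(P,_,+1)
state=P head=3 tape=0011_[1]1   (P,1)→(Q,1,-1)
state=Q head=2 tape=0011[_]11   (Q,_)→(S,0,-1)
state=S head=1 tape=001[1]011   (S,1)→(S,1,+1)
state=S head=2 tape=0011[0]11   (S,0)→(P,1,-1)
state=P head=1 tape=001[1]111   (P,1)→(Q,1,-1)
state=Q head=0 tape=00[1]1111   (Q,1)→(P,_,+1)
state=P head=1 tape=00_[1]111   (P,1)→(Q,1,-1)
state=Q head=0 tape=00[_]1111   (Q,_)→(S,0,-1)
state=S head=-1 tape=0[0]01111   (S,0)→(P,1,-1)
state=P head=-2 tape=[0]101111
No transition is defined for (P, 0); M halts in state P.

P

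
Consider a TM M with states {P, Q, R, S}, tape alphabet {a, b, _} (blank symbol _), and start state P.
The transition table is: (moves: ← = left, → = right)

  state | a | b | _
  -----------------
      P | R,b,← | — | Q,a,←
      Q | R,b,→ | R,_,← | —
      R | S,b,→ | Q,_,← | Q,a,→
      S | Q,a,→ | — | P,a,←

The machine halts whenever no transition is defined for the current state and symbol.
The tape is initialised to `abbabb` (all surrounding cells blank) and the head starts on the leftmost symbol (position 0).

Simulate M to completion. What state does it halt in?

P

P | _[a]bbabb   read a → write b, move ←, go to R
R | [_]bbbabb   read _ → write a, move →, go to Q
Q | a[b]bbabb   read b → write _, move ←, go to R
R | [a]_bbabb   read a → write b, move →, go to S
S | b[_]bbabb   read _ → write a, move ←, go to P
P | [b]abbabb
No transition is defined for (P, b); M halts in state P.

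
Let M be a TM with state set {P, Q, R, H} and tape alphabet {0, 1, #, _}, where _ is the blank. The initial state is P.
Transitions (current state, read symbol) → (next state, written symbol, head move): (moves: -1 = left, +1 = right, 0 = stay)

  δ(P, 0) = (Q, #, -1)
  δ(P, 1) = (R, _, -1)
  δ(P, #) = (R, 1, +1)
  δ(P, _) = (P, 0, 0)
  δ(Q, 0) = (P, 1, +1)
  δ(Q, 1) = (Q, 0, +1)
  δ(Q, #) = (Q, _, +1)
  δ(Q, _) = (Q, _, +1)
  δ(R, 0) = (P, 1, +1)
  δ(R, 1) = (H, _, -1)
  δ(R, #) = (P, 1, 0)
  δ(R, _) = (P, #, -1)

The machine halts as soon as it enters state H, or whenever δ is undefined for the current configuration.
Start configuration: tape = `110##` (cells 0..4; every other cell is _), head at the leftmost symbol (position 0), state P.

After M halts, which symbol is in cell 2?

P | ___[1]10##   read 1 → write _, move -1, go to R
R | __[_]_10##   read _ → write #, move -1, go to P
P | _[_]#_10##   read _ → write 0, move 0, go to P
P | _[0]#_10##   read 0 → write #, move -1, go to Q
Q | [_]##_10##   read _ → write _, move +1, go to Q
Q | _[#]#_10##   read # → write _, move +1, go to Q
Q | __[#]_10##   read # → write _, move +1, go to Q
Q | ___[_]10##   read _ → write _, move +1, go to Q
Q | ____[1]0##   read 1 → write 0, move +1, go to Q
Q | ____0[0]##   read 0 → write 1, move +1, go to P
P | ____01[#]#   read # → write 1, move +1, go to R
R | ____011[#]   read # → write 1, move 0, go to P
P | ____011[1]   read 1 → write _, move -1, go to R
R | ____01[1]_   read 1 → write _, move -1, go to H
H | ____0[1]__
Cell 2 holds 1 when M halts.

1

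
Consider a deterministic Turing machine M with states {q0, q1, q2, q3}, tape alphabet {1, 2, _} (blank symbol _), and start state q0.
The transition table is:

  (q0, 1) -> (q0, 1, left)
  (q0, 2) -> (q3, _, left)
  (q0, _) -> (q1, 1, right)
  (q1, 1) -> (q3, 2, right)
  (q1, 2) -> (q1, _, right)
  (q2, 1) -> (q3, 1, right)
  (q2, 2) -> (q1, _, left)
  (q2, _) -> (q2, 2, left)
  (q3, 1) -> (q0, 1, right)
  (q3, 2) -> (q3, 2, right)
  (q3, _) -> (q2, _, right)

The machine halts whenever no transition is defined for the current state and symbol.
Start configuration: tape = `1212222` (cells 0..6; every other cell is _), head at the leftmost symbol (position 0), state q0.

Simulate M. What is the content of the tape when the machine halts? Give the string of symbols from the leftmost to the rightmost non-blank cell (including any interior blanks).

12211

q0 | _[1]212222_   read 1 → write 1, move left, go to q0
q0 | [_]1212222_   read _ → write 1, move right, go to q1
q1 | 1[1]212222_   read 1 → write 2, move right, go to q3
q3 | 12[2]12222_   read 2 → write 2, move right, go to q3
q3 | 122[1]2222_   read 1 → write 1, move right, go to q0
q0 | 1221[2]222_   read 2 → write _, move left, go to q3
q3 | 122[1]_222_   read 1 → write 1, move right, go to q0
q0 | 1221[_]222_   read _ → write 1, move right, go to q1
q1 | 12211[2]22_   read 2 → write _, move right, go to q1
q1 | 12211_[2]2_   read 2 → write _, move right, go to q1
q1 | 12211__[2]_   read 2 → write _, move right, go to q1
q1 | 12211___[_]
The non-blank tape span at halt is 12211.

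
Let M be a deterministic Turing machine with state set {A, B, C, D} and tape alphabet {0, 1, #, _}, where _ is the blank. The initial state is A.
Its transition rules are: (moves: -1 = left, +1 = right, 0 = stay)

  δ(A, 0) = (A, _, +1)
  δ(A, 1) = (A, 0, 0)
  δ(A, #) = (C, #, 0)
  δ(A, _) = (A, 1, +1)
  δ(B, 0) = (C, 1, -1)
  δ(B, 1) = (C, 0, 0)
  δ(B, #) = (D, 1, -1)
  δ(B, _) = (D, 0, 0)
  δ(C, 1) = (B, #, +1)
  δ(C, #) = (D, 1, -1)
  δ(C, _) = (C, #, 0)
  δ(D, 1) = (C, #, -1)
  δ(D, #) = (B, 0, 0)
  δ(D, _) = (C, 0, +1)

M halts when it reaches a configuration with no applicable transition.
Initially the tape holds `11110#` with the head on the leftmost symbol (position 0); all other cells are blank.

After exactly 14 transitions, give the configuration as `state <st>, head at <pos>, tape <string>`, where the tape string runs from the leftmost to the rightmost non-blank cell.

state D, head at 6, tape 0#0

A | [1]1110#_   read 1 → write 0, move 0, go to A
A | [0]1110#_   read 0 → write _, move +1, go to A
A | _[1]110#_   read 1 → write 0, move 0, go to A
A | _[0]110#_   read 0 → write _, move +1, go to A
A | __[1]10#_   read 1 → write 0, move 0, go to A
A | __[0]10#_   read 0 → write _, move +1, go to A
A | ___[1]0#_   read 1 → write 0, move 0, go to A
A | ___[0]0#_   read 0 → write _, move +1, go to A
A | ____[0]#_   read 0 → write _, move +1, go to A
A | _____[#]_   read # → write #, move 0, go to C
C | _____[#]_   read # → write 1, move -1, go to D
D | ____[_]1_   read _ → write 0, move +1, go to C
C | ____0[1]_   read 1 → write #, move +1, go to B
B | ____0#[_]   read _ → write 0, move 0, go to D
D | ____0#[0]
After 14 steps: state D, head at 6, tape 0#0.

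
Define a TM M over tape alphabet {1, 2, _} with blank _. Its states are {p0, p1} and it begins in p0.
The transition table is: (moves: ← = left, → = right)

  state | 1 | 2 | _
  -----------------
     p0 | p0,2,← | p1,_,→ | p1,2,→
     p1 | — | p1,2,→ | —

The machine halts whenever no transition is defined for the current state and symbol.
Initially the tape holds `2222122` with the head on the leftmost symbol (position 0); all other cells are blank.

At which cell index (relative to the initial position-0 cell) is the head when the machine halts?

p0 | [2]222122   read 2 → write _, move →, go to p1
p1 | _[2]22122   read 2 → write 2, move →, go to p1
p1 | _2[2]2122   read 2 → write 2, move →, go to p1
p1 | _22[2]122   read 2 → write 2, move →, go to p1
p1 | _222[1]22
At halt the head is at cell 4.

4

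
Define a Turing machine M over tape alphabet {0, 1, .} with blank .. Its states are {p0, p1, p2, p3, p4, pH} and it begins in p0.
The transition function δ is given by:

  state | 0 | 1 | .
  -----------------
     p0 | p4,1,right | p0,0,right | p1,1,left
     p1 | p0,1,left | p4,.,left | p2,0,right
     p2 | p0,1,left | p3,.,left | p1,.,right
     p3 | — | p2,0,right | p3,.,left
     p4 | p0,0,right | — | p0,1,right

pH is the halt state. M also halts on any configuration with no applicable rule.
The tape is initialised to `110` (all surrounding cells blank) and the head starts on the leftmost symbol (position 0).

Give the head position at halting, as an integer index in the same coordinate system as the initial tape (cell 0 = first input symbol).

2

state=p0 head=0 tape=[1]10..   (p0,1)→(p0,0,right)
state=p0 head=1 tape=0[1]0..   (p0,1)→(p0,0,right)
state=p0 head=2 tape=00[0]..   (p0,0)→(p4,1,right)
state=p4 head=3 tape=001[.].   (p4,.)→(p0,1,right)
state=p0 head=4 tape=0011[.]   (p0,.)→(p1,1,left)
state=p1 head=3 tape=001[1]1   (p1,1)→(p4,.,left)
state=p4 head=2 tape=00[1].1
At halt the head is at cell 2.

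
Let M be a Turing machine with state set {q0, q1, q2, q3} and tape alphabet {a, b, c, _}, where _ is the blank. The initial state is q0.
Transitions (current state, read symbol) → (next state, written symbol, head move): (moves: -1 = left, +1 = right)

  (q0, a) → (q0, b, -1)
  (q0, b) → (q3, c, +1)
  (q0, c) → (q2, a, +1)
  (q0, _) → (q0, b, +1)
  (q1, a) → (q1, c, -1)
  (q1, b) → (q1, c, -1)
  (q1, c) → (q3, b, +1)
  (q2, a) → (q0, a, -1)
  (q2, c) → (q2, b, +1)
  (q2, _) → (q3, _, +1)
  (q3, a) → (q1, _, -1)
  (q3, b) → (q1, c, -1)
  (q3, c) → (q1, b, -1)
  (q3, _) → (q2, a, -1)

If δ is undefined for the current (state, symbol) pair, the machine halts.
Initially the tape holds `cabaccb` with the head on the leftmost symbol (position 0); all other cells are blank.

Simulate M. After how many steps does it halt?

state=q0 head=0 tape=_[c]abaccb   (q0,c)→(q2,a,+1)
state=q2 head=1 tape=_a[a]baccb   (q2,a)→(q0,a,-1)
state=q0 head=0 tape=_[a]abaccb   (q0,a)→(q0,b,-1)
state=q0 head=-1 tape=[_]babaccb   (q0,_)→(q0,b,+1)
state=q0 head=0 tape=b[b]abaccb   (q0,b)→(q3,c,+1)
state=q3 head=1 tape=bc[a]baccb   (q3,a)→(q1,_,-1)
state=q1 head=0 tape=b[c]_baccb   (q1,c)→(q3,b,+1)
state=q3 head=1 tape=bb[_]baccb   (q3,_)→(q2,a,-1)
state=q2 head=0 tape=b[b]abaccb
M halts after 8 transitions.

8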